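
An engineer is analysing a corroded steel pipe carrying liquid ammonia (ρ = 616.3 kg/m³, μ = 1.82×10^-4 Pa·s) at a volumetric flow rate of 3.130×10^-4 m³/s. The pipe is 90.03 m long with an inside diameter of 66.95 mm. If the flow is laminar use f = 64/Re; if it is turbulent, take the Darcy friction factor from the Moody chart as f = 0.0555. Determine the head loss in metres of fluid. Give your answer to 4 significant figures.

h_f ≈ 0.03007 m

Cross-sectional area A = πD²/4 = π(0.06695)²/4 = 0.00352 m²; mean velocity V = Q/A = 0.000313/0.00352 = 0.08891 m/s.
Reynolds number Re = ρVD/μ = 616.3 · 0.08891 · 0.06695 / 0.000182 = 2.016e+04.
Re > 4000 → turbulent; use the Moody-chart value f = 0.0555.
Darcy-Weisbach: ΔP = f(L/D)(ρV²/2) = 0.0555·(90.03/0.06695)·(616.3·0.08891²/2) = 0.0555·1345·2.436 = 181.8 Pa.
Head loss h_f = ΔP/(ρg) = 181.8/(616.3·9.81) = 0.03007 m.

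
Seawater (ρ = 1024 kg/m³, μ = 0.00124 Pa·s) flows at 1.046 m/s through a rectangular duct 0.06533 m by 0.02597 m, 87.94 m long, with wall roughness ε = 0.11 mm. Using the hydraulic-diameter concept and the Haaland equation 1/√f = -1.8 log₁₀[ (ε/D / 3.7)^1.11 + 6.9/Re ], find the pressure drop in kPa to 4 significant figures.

ΔP ≈ 39.05 kPa

Hydraulic diameter D_h = 4A/P = 4·(0.06533·0.02597)/(2·(0.06533+0.02597)) = 0.006786/0.1826 = 0.03717 m.
Re = ρVD_h/μ = 1024·1.046·0.03717/0.00124 = 3.21e+04.
ε/D_h = 0.00011/0.03717 = 0.00296; Haaland gives 1/√f = -1.8 log₁₀[0.000365+0.000215] = 5.826, so f = 0.02946.
ΔP = f(L/D_h)(ρV²/2) = 0.02946·87.94/0.03717·560.2 = 3.905e+04 Pa.
ΔP = 39.05 kPa.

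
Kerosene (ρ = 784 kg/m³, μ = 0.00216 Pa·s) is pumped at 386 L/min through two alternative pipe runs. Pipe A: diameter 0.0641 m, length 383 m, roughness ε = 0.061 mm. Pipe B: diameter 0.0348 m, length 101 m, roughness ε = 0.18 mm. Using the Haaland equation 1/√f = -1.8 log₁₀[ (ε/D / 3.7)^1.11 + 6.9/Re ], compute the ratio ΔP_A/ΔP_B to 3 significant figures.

Pipe A: V = Q/A = 0.006433/0.003227 = 1.994 m/s; Re = 4.638e+04; ε/D = 0.000952; Haaland → f = 0.02384; ΔP_A = f(L/D)(ρV²/2) = 2.219e+05 Pa.
Pipe B: V = Q/A = 0.006433/0.0009511 = 6.764 m/s; Re = 8.543e+04; ε/D = 0.00517; Haaland → f = 0.03171; ΔP_B = f(L/D)(ρV²/2) = 1.651e+06 Pa.
ΔP_A/ΔP_B = 2.219e+05/1.651e+06 = 0.134.

ΔP_A/ΔP_B ≈ 0.134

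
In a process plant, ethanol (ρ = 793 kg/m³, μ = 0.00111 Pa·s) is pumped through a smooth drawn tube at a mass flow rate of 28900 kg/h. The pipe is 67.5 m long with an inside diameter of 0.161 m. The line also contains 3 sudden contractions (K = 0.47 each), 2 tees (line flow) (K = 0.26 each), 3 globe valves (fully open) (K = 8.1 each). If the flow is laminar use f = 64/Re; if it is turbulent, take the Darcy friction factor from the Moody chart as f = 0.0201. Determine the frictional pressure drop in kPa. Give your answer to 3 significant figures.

ṁ = 28900 kg/h = 28900/3600 = 8.028 kg/s.
A = πD²/4 = π(0.161)²/4 = 0.02036 m²; mean velocity V = ṁ/(ρA) = 8.028/(793 · 0.02036) = 0.4973 m/s.
Reynolds number Re = ρVD/μ = 793 · 0.4973 · 0.161 / 0.00111 = 5.719e+04.
Re > 4000 → turbulent; use the Moody-chart value f = 0.0201.
Total minor-loss coefficient ΣK = 3·0.47 + 2·0.26 + 3·8.1 = 26.2.
ΔP = [f·L/D + ΣK]·(ρV²/2) = [0.0201·67.5/0.161 + 26.2]·(793·0.4973²/2) = [8.427 + 26.2]·98.04 = 3398 Pa.
ΔP = 3398 Pa = 3.40 kPa.

ΔP ≈ 3.40 kPa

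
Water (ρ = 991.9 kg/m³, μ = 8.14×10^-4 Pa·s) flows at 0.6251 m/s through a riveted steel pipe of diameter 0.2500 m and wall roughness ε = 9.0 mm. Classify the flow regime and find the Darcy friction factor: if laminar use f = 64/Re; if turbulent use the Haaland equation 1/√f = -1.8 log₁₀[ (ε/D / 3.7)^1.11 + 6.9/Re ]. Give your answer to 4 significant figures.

Re = ρVD/μ = 991.9·0.6251·0.25/0.000814 = 1.904e+05.
Re > 4000 → turbulent. ε/D = 0.009/0.25 = 0.036; Haaland: 1/√f = -1.8 log₁₀[0.00585 + 3.62e-05] = 4.015, so f = 0.06204.

f ≈ 0.06204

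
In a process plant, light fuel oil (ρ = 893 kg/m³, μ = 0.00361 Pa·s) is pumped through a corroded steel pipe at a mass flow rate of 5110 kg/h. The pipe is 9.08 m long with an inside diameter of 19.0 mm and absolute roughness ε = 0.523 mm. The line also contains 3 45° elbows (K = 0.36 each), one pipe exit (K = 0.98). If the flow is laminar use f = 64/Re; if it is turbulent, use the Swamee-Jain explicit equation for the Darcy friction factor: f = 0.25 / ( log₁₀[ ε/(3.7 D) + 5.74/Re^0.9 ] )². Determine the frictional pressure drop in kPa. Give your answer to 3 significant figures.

ṁ = 5110 kg/h = 5110/3600 = 1.419 kg/s.
A = πD²/4 = π(0.019)²/4 = 0.0002835 m²; mean velocity V = ṁ/(ρA) = 1.419/(893 · 0.0002835) = 5.606 m/s.
Reynolds number Re = ρVD/μ = 893 · 5.606 · 0.019 / 0.00361 = 2.635e+04.
Re > 4000 → turbulent. Relative roughness ε/D = 0.000523/0.019 = 0.0275. Swamee-Jain: f = 0.25/(log₁₀[0.0275/3.7 + 5.74/2.635e+04^0.9])² = 0.25/(log₁₀[0.00744 + 0.000603])² = 0.25/(-2.095)² = 0.05698.
Total minor-loss coefficient ΣK = 3·0.36 + 1·0.98 = 2.06.
ΔP = [f·L/D + ΣK]·(ρV²/2) = [0.05698·9.08/0.019 + 2.06]·(893·5.606²/2) = [27.23 + 2.06]·1.403e+04 = 4.111e+05 Pa.
ΔP = 4.111e+05 Pa = 411 kPa.

ΔP ≈ 411 kPa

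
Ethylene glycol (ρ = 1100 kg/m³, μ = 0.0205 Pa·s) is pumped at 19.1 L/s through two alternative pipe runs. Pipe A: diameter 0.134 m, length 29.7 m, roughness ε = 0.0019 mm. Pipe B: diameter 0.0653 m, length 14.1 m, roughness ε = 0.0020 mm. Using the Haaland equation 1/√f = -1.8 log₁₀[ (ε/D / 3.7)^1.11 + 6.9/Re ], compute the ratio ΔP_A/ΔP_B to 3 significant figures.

ΔP_A/ΔP_B ≈ 0.0698

Pipe A: V = Q/A = 0.0191/0.0141 = 1.354 m/s; Re = 9738; ε/D = 1.42e-05; Haaland → f = 0.03112; ΔP_A = f(L/D)(ρV²/2) = 6960 Pa.
Pipe B: V = Q/A = 0.0191/0.003349 = 5.703 m/s; Re = 1.998e+04; ε/D = 3.06e-05; Haaland → f = 0.0258; ΔP_B = f(L/D)(ρV²/2) = 9.965e+04 Pa.
ΔP_A/ΔP_B = 6960/9.965e+04 = 0.0698.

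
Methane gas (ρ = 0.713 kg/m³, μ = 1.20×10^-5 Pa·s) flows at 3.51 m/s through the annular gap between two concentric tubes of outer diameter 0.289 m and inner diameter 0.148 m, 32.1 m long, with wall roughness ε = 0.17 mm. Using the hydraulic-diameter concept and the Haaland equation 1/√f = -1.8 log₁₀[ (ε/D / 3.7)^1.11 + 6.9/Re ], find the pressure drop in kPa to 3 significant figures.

Hydraulic diameter D_h = 4A/P = D_o - D_i = 0.289 - 0.148 = 0.141 m.
Re = ρVD_h/μ = 0.713·3.51·0.141/1.2e-05 = 2.941e+04.
ε/D_h = 0.00017/0.141 = 0.00121; Haaland gives 1/√f = -1.8 log₁₀[0.000135+0.000235] = 6.179, so f = 0.0262.
ΔP = f(L/D_h)(ρV²/2) = 0.0262·32.1/0.141·4.392 = 26.19 Pa.
ΔP = 0.0262 kPa.

ΔP ≈ 0.0262 kPa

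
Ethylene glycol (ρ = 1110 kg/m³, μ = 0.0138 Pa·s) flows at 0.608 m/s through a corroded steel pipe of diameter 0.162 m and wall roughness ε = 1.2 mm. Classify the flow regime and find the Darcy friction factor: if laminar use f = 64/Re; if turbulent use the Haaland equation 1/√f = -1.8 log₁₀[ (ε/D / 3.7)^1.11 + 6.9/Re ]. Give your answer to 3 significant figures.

f ≈ 0.0416

Re = ρVD/μ = 1110·0.608·0.162/0.0138 = 7923.
Re > 4000 → turbulent. ε/D = 0.0012/0.162 = 0.00741; Haaland: 1/√f = -1.8 log₁₀[0.00101 + 0.000871] = 4.906, so f = 0.04155.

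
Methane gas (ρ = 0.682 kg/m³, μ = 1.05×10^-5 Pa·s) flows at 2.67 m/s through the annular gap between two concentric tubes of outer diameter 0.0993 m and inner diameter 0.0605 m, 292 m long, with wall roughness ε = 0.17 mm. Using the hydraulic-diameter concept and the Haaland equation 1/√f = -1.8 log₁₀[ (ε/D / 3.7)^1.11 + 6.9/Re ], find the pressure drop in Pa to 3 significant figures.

Hydraulic diameter D_h = 4A/P = D_o - D_i = 0.0993 - 0.0605 = 0.0388 m.
Re = ρVD_h/μ = 0.682·2.67·0.0388/1.05e-05 = 6729.
ε/D_h = 0.00017/0.0388 = 0.00438; Haaland gives 1/√f = -1.8 log₁₀[0.000564+0.00103] = 5.038, so f = 0.0394.
ΔP = f(L/D_h)(ρV²/2) = 0.0394·292/0.0388·2.431 = 720.9 Pa.

ΔP ≈ 721 Pa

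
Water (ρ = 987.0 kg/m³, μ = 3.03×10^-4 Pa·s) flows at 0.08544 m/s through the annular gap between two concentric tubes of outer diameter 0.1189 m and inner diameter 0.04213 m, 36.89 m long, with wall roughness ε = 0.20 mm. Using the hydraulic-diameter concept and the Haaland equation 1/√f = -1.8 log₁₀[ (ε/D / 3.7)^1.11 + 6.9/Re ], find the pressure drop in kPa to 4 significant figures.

ΔP ≈ 0.05238 kPa

Hydraulic diameter D_h = 4A/P = D_o - D_i = 0.1189 - 0.04213 = 0.07677 m.
Re = ρVD_h/μ = 987·0.08544·0.07677/0.000303 = 2.137e+04.
ε/D_h = 0.0002/0.07677 = 0.00261; Haaland gives 1/√f = -1.8 log₁₀[0.000317+0.000323] = 5.749, so f = 0.03026.
ΔP = f(L/D_h)(ρV²/2) = 0.03026·36.89/0.07677·3.603 = 52.38 Pa.
ΔP = 0.05238 kPa.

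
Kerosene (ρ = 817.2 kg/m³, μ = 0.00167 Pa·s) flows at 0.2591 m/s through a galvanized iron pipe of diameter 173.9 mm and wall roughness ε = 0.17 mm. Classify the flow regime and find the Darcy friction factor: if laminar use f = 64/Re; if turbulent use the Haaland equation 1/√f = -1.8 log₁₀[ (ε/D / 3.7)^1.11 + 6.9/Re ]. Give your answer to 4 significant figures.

Re = ρVD/μ = 817.2·0.2591·0.1739/0.00167 = 2.205e+04.
Re > 4000 → turbulent. ε/D = 0.00017/0.1739 = 0.000978; Haaland: 1/√f = -1.8 log₁₀[0.000107 + 0.000313] = 6.079, so f = 0.02706.

f ≈ 0.02706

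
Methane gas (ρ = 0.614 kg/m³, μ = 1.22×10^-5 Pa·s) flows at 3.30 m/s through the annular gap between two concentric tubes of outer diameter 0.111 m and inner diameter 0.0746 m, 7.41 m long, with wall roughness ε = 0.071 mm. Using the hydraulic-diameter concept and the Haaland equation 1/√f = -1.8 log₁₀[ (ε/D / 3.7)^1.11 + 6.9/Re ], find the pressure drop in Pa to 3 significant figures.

ΔP ≈ 25.6 Pa

Hydraulic diameter D_h = 4A/P = D_o - D_i = 0.111 - 0.0746 = 0.0364 m.
Re = ρVD_h/μ = 0.614·3.3·0.0364/1.22e-05 = 6045.
ε/D_h = 7.1e-05/0.0364 = 0.00195; Haaland gives 1/√f = -1.8 log₁₀[0.00023+0.00114] = 5.153, so f = 0.03766.
ΔP = f(L/D_h)(ρV²/2) = 0.03766·7.41/0.0364·3.343 = 25.63 Pa.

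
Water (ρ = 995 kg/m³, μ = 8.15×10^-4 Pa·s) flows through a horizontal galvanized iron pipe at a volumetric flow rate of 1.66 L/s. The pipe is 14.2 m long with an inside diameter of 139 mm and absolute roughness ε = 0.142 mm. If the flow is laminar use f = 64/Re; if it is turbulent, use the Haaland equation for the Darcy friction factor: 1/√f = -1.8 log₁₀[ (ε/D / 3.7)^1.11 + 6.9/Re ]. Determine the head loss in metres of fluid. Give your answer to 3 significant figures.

Q = 1.66 L/s = 1.66/1000 = 0.00166 m³/s.
Cross-sectional area A = πD²/4 = π(0.139)²/4 = 0.01517 m²; mean velocity V = Q/A = 0.00166/0.01517 = 0.1094 m/s.
Reynolds number Re = ρVD/μ = 995 · 0.1094 · 0.139 / 0.000815 = 1.856e+04.
Re > 4000 → turbulent. Relative roughness ε/D = 0.000142/0.139 = 0.00102. Haaland: 1/√f = -1.8 log₁₀[(0.00102/3.7)^1.11 + 6.9/1.856e+04] = -1.8 log₁₀[0.000112 + 0.000372] = 5.968, so f = 0.02808.
Darcy-Weisbach: ΔP = f(L/D)(ρV²/2) = 0.02808·(14.2/0.139)·(995·0.1094²/2) = 0.02808·102.2·5.953 = 17.08 Pa.
Head loss h_f = ΔP/(ρg) = 17.08/(995·9.81) = 0.00175 m.

h_f ≈ 0.00175 m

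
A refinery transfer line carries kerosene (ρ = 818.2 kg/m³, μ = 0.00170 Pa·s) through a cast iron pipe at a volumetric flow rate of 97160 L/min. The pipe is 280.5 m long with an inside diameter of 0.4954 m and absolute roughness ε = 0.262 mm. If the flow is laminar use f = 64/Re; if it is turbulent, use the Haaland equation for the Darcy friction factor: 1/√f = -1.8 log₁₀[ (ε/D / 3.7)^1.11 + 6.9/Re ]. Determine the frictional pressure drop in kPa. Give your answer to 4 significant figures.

Q = 97160 L/min = 97160/60000 = 1.619 m³/s.
Cross-sectional area A = πD²/4 = π(0.4954)²/4 = 0.1928 m²; mean velocity V = Q/A = 1.619/0.1928 = 8.401 m/s.
Reynolds number Re = ρVD/μ = 818.2 · 8.401 · 0.4954 / 0.0017 = 2.003e+06.
Re > 4000 → turbulent. Relative roughness ε/D = 0.000262/0.4954 = 0.000529. Haaland: 1/√f = -1.8 log₁₀[(0.000529/3.7)^1.11 + 6.9/2.003e+06] = -1.8 log₁₀[5.4e-05 + 3.44e-06] = 7.634, so f = 0.01716.
Darcy-Weisbach: ΔP = f(L/D)(ρV²/2) = 0.01716·(280.5/0.4954)·(818.2·8.401²/2) = 0.01716·566.2·2.887e+04 = 2.805e+05 Pa.
ΔP = 2.805e+05 Pa = 280.5 kPa.

ΔP ≈ 280.5 kPa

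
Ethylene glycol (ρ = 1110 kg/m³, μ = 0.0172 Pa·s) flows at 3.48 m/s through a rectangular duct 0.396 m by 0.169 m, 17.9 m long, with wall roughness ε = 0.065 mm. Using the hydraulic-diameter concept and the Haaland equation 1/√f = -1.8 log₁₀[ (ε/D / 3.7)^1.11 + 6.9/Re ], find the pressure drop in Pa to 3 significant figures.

Hydraulic diameter D_h = 4A/P = 4·(0.396·0.169)/(2·(0.396+0.169)) = 0.2677/1.13 = 0.2369 m.
Re = ρVD_h/μ = 1110·3.48·0.2369/0.0172 = 5.32e+04.
ε/D_h = 6.5e-05/0.2369 = 0.000274; Haaland gives 1/√f = -1.8 log₁₀[2.61e-05+0.00013] = 6.854, so f = 0.02129.
ΔP = f(L/D_h)(ρV²/2) = 0.02129·17.9/0.2369·6721 = 1.081e+04 Pa.

ΔP ≈ 10800 Pa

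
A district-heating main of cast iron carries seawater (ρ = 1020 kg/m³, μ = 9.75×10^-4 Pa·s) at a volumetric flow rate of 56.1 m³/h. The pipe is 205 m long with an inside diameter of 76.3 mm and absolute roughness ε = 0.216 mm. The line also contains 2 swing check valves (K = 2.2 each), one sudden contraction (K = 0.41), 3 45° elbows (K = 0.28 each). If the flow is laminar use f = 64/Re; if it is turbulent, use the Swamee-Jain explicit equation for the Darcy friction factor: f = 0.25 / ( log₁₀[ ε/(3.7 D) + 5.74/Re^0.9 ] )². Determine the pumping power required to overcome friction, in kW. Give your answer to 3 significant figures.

P ≈ 7.07 kW

Q = 56.1 m³/h = 56.1/3600 = 0.01558 m³/s.
Cross-sectional area A = πD²/4 = π(0.0763)²/4 = 0.004572 m²; mean velocity V = Q/A = 0.01558/0.004572 = 3.408 m/s.
Reynolds number Re = ρVD/μ = 1020 · 3.408 · 0.0763 / 0.000975 = 2.72e+05.
Re > 4000 → turbulent. Relative roughness ε/D = 0.000216/0.0763 = 0.00283. Swamee-Jain: f = 0.25/(log₁₀[0.00283/3.7 + 5.74/2.72e+05^0.9])² = 0.25/(log₁₀[0.000765 + 7.37e-05])² = 0.25/(-3.076)² = 0.02642.
Total minor-loss coefficient ΣK = 2·2.2 + 1·0.41 + 3·0.28 = 5.65.
ΔP = [f·L/D + ΣK]·(ρV²/2) = [0.02642·205/0.0763 + 5.65]·(1020·3.408²/2) = [70.98 + 5.65]·5924 = 4.539e+05 Pa.
Pumping power P = QΔP = 0.01558·4.539e+05 = 7074 W = 7.07 kW.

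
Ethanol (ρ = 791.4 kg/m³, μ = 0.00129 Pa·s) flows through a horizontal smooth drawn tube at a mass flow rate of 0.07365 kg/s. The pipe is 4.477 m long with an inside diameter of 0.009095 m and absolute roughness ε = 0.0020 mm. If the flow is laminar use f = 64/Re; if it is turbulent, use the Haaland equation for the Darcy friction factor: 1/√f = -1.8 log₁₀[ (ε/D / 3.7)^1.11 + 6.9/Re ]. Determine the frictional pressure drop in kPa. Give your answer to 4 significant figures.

A = πD²/4 = π(0.009095)²/4 = 6.497e-05 m²; mean velocity V = ṁ/(ρA) = 0.07365/(791.4 · 6.497e-05) = 1.432 m/s.
Reynolds number Re = ρVD/μ = 791.4 · 1.432 · 0.009095 / 0.00129 = 7993.
Re > 4000 → turbulent. Relative roughness ε/D = 2e-06/0.009095 = 0.00022. Haaland: 1/√f = -1.8 log₁₀[(0.00022/3.7)^1.11 + 6.9/7993] = -1.8 log₁₀[2.04e-05 + 0.000863] = 5.497, so f = 0.0331.
Darcy-Weisbach: ΔP = f(L/D)(ρV²/2) = 0.0331·(4.477/0.009095)·(791.4·1.432²/2) = 0.0331·492.2·811.9 = 1.323e+04 Pa.
ΔP = 1.323e+04 Pa = 13.23 kPa.

ΔP ≈ 13.23 kPa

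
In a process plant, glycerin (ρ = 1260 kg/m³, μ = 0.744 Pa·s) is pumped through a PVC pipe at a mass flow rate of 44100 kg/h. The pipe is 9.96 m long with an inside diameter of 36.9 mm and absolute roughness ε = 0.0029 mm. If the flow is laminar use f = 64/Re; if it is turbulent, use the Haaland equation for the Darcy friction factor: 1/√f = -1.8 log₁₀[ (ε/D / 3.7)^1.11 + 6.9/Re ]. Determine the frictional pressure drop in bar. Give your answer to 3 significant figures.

ṁ = 44100 kg/h = 44100/3600 = 12.25 kg/s.
A = πD²/4 = π(0.0369)²/4 = 0.001069 m²; mean velocity V = ṁ/(ρA) = 12.25/(1260 · 0.001069) = 9.091 m/s.
Reynolds number Re = ρVD/μ = 1260 · 9.091 · 0.0369 / 0.744 = 568.1.
Re < 2300 → laminar flow, so f = 64/Re = 64/568.1 = 0.1127 (the turbulent correlation is not needed).
Darcy-Weisbach: ΔP = f(L/D)(ρV²/2) = 0.1127·(9.96/0.0369)·(1260·9.091²/2) = 0.1127·269.9·5.207e+04 = 1.583e+06 Pa.
ΔP = 1.583e+06 Pa = 15.8 bar.

ΔP ≈ 15.8 bar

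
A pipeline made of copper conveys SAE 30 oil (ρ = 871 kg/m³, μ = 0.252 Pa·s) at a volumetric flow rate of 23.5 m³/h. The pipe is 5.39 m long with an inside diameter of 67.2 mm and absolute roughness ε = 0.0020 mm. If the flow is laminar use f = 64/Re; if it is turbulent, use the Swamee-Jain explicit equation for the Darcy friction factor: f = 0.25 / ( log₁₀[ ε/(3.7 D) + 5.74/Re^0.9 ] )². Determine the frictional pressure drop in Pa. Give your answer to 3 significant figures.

ΔP ≈ 17700 Pa

Q = 23.5 m³/h = 23.5/3600 = 0.006528 m³/s.
Cross-sectional area A = πD²/4 = π(0.0672)²/4 = 0.003547 m²; mean velocity V = Q/A = 0.006528/0.003547 = 1.841 m/s.
Reynolds number Re = ρVD/μ = 871 · 1.841 · 0.0672 / 0.252 = 427.5.
Re < 2300 → laminar flow, so f = 64/Re = 64/427.5 = 0.1497 (the turbulent correlation is not needed).
Darcy-Weisbach: ΔP = f(L/D)(ρV²/2) = 0.1497·(5.39/0.0672)·(871·1.841²/2) = 0.1497·80.21·1475 = 1.771e+04 Pa.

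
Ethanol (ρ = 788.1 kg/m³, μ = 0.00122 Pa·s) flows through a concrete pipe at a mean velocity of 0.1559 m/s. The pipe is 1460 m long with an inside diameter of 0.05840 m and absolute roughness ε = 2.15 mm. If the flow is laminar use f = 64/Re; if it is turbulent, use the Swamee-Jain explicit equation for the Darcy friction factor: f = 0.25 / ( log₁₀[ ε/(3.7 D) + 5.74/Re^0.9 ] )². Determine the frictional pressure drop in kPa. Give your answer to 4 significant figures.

Reynolds number Re = ρVD/μ = 788.1 · 0.1559 · 0.0584 / 0.00122 = 5881.
Re > 4000 → turbulent. Relative roughness ε/D = 0.00215/0.0584 = 0.0368. Swamee-Jain: f = 0.25/(log₁₀[0.0368/3.7 + 5.74/5881^0.9])² = 0.25/(log₁₀[0.00995 + 0.00232])² = 0.25/(-1.911)² = 0.06846.
Darcy-Weisbach: ΔP = f(L/D)(ρV²/2) = 0.06846·(1460/0.0584)·(788.1·0.1559²/2) = 0.06846·2.5e+04·9.577 = 1.639e+04 Pa.
ΔP = 1.639e+04 Pa = 16.39 kPa.

ΔP ≈ 16.39 kPa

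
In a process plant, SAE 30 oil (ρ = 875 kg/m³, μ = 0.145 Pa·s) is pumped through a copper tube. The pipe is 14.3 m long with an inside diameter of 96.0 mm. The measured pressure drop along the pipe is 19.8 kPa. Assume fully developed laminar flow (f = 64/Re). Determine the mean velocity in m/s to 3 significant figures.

For laminar flow, f = 64/Re with Re = ρVD/μ, so Darcy-Weisbach reduces to ΔP = 32μLV/D². Solving for V: V = ΔP·D²/(32μL) = 1.98e+04·(0.096)²/(32·0.145·14.3) = 2.75 m/s.
Check: Re = ρVD/μ = 875·2.75·0.096/0.145 = 1593 < 2300, so the laminar assumption holds.

V ≈ 2.75 m/s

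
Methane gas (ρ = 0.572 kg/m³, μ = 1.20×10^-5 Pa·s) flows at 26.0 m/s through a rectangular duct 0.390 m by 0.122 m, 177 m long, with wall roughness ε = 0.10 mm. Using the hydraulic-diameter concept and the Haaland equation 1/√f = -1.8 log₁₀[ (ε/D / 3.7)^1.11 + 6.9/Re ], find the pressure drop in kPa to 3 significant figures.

Hydraulic diameter D_h = 4A/P = 4·(0.39·0.122)/(2·(0.39+0.122)) = 0.1903/1.024 = 0.1859 m.
Re = ρVD_h/μ = 0.572·26·0.1859/1.2e-05 = 2.303e+05.
ε/D_h = 0.0001/0.1859 = 0.000538; Haaland gives 1/√f = -1.8 log₁₀[5.5e-05+3e-05] = 7.327, so f = 0.01863.
ΔP = f(L/D_h)(ρV²/2) = 0.01863·177/0.1859·193.3 = 3429 Pa.
ΔP = 3.43 kPa.

ΔP ≈ 3.43 kPa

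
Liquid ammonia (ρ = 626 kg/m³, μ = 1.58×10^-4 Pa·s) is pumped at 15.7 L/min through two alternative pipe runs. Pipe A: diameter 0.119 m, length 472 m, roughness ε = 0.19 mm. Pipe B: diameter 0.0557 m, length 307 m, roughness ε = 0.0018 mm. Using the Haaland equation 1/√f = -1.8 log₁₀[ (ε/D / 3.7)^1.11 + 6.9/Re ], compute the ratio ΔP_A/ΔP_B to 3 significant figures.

ΔP_A/ΔP_B ≈ 0.0450

Pipe A: V = Q/A = 0.0002617/0.01112 = 0.02353 m/s; Re = 1.109e+04; ε/D = 0.0016; Haaland → f = 0.03225; ΔP_A = f(L/D)(ρV²/2) = 22.16 Pa.
Pipe B: V = Q/A = 0.0002617/0.002437 = 0.1074 m/s; Re = 2.37e+04; ε/D = 3.23e-05; Haaland → f = 0.02474; ΔP_B = f(L/D)(ρV²/2) = 492.1 Pa.
ΔP_A/ΔP_B = 22.16/492.1 = 0.0450.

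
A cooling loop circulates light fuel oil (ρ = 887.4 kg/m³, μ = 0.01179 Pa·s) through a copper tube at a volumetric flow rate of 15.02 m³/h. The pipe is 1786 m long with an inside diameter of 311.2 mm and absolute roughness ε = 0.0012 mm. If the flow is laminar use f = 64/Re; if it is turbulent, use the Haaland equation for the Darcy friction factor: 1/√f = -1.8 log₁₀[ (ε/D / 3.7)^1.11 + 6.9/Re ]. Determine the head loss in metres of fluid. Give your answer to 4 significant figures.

h_f ≈ 0.04384 m

Q = 15.02 m³/h = 15.02/3600 = 0.004172 m³/s.
Cross-sectional area A = πD²/4 = π(0.3112)²/4 = 0.07606 m²; mean velocity V = Q/A = 0.004172/0.07606 = 0.05485 m/s.
Reynolds number Re = ρVD/μ = 887.4 · 0.05485 · 0.3112 / 0.0118 = 1285.
Re < 2300 → laminar flow, so f = 64/Re = 64/1285 = 0.04981 (the turbulent correlation is not needed).
Darcy-Weisbach: ΔP = f(L/D)(ρV²/2) = 0.04981·(1786/0.3112)·(887.4·0.05485²/2) = 0.04981·5739·1.335 = 381.6 Pa.
Head loss h_f = ΔP/(ρg) = 381.6/(887.4·9.81) = 0.04384 m.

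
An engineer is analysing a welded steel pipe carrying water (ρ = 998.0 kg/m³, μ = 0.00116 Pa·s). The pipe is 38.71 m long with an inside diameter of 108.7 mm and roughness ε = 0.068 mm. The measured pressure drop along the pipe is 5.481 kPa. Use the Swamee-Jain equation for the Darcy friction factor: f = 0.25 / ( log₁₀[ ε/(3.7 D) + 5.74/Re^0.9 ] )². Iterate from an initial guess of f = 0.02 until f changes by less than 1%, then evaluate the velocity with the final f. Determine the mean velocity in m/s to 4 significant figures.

Rearranging Darcy-Weisbach: V = √(2·ΔP·D/(f·L·ρ)). With ε/D = 6.8e-05/0.1087 = 0.000626, iterate starting from f = 0.02:
  f = 0.02 → V = √(2·5481·0.1087/(0.02·38.71·998)) = 1.242 m/s; Re = ρVD/μ = 1.161e+05; f → 0.02059
  f = 0.02059 → V = 1.224 m/s; Re = 1.145e+05; f → 0.02062
Converged (Δf/f < 1%). With the final f = 0.02062: V = √(2·5481·0.1087/(0.02062·38.71·998)) = 1.223 m/s.

V ≈ 1.223 m/s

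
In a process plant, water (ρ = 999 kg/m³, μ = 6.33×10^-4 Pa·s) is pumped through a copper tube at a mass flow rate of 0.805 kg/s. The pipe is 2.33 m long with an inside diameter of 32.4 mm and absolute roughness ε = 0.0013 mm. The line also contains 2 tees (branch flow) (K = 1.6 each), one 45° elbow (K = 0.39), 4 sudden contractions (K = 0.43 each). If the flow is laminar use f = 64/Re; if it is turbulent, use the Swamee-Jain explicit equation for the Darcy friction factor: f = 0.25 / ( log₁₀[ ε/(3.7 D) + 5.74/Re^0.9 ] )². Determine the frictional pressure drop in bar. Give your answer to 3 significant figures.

A = πD²/4 = π(0.0324)²/4 = 0.0008245 m²; mean velocity V = ṁ/(ρA) = 0.805/(999 · 0.0008245) = 0.9774 m/s.
Reynolds number Re = ρVD/μ = 999 · 0.9774 · 0.0324 / 0.000633 = 4.998e+04.
Re > 4000 → turbulent. Relative roughness ε/D = 1.3e-06/0.0324 = 4.01e-05. Swamee-Jain: f = 0.25/(log₁₀[4.01e-05/3.7 + 5.74/4.998e+04^0.9])² = 0.25/(log₁₀[1.08e-05 + 0.000339])² = 0.25/(-3.456)² = 0.02093.
Total minor-loss coefficient ΣK = 2·1.6 + 1·0.39 + 4·0.43 = 5.31.
ΔP = [f·L/D + ΣK]·(ρV²/2) = [0.02093·2.33/0.0324 + 5.31]·(999·0.9774²/2) = [1.505 + 5.31]·477.1 = 3252 Pa.
ΔP = 3252 Pa = 0.0325 bar.

ΔP ≈ 0.0325 bar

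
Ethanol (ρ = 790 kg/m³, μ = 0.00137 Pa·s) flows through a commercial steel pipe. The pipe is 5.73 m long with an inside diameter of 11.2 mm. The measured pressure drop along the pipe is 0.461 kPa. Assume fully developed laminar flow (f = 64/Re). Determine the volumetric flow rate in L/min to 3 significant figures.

Q ≈ 1.36 L/min

For laminar flow, f = 64/Re with Re = ρVD/μ, so Darcy-Weisbach reduces to ΔP = 32μLV/D². Solving for V: V = ΔP·D²/(32μL) = 461·(0.0112)²/(32·0.00137·5.73) = 0.2302 m/s.
Check: Re = ρVD/μ = 790·0.2302·0.0112/0.00137 = 1487 < 2300, so the laminar assumption holds.
Q = V·A = 0.2302·(π/4·0.0112²) = 2.268e-05 m³/s = 1.36 L/min.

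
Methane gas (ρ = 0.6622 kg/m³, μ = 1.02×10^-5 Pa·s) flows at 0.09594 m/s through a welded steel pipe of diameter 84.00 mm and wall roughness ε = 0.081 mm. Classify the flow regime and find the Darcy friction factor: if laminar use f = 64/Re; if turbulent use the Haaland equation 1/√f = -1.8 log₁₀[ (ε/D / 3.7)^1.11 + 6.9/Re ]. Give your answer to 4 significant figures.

Re = ρVD/μ = 0.6622·0.09594·0.084/1.02e-05 = 523.2.
Re < 2300 → laminar, so f = 64/Re = 0.1223 (roughness is irrelevant in laminar flow).

f ≈ 0.1223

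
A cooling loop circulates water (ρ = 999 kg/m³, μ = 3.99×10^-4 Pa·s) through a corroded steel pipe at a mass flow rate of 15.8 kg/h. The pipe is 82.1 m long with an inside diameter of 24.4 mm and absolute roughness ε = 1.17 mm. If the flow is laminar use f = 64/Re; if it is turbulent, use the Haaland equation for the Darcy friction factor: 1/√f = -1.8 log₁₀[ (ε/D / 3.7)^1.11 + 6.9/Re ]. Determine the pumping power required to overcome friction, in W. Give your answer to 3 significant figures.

ṁ = 15.8 kg/h = 15.8/3600 = 0.004389 kg/s.
A = πD²/4 = π(0.0244)²/4 = 0.0004676 m²; mean velocity V = ṁ/(ρA) = 0.004389/(999 · 0.0004676) = 0.009395 m/s.
Reynolds number Re = ρVD/μ = 999 · 0.009395 · 0.0244 / 0.000399 = 574.
Re < 2300 → laminar flow, so f = 64/Re = 64/574 = 0.1115 (the turbulent correlation is not needed).
Darcy-Weisbach: ΔP = f(L/D)(ρV²/2) = 0.1115·(82.1/0.0244)·(999·0.009395²/2) = 0.1115·3365·0.04409 = 16.54 Pa.
Q = ṁ/ρ = 0.004389/999 = 4.393e-06 m³/s.
Pumping power P = QΔP = 4.393e-06·16.54 = 7.268×10^-5 W = 7.27×10^-5 W.

P ≈ 7.27×10^-5 W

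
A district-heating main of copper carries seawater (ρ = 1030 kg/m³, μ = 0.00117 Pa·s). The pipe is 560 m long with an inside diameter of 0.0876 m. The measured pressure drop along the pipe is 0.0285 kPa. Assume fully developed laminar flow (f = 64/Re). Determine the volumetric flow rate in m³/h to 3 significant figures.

Q ≈ 0.226 m³/h

For laminar flow, f = 64/Re with Re = ρVD/μ, so Darcy-Weisbach reduces to ΔP = 32μLV/D². Solving for V: V = ΔP·D²/(32μL) = 28.5·(0.0876)²/(32·0.00117·560) = 0.01043 m/s.
Check: Re = ρVD/μ = 1030·0.01043·0.0876/0.00117 = 804.4 < 2300, so the laminar assumption holds.
Q = V·A = 0.01043·(π/4·0.0876²) = 6.287e-05 m³/s = 0.226 m³/h.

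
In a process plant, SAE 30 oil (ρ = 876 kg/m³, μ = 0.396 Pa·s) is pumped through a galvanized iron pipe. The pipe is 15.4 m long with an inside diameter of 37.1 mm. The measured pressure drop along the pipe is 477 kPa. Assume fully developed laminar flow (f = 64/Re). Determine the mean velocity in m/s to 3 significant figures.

V ≈ 3.36 m/s

For laminar flow, f = 64/Re with Re = ρVD/μ, so Darcy-Weisbach reduces to ΔP = 32μLV/D². Solving for V: V = ΔP·D²/(32μL) = 4.77e+05·(0.0371)²/(32·0.396·15.4) = 3.364 m/s.
Check: Re = ρVD/μ = 876·3.364·0.0371/0.396 = 276.1 < 2300, so the laminar assumption holds.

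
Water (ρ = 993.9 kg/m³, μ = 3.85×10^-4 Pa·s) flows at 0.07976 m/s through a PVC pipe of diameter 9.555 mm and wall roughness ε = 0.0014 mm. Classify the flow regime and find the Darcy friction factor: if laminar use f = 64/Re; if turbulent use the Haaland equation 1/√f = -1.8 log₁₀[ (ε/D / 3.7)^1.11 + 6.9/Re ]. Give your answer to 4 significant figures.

Re = ρVD/μ = 993.9·0.07976·0.009555/0.000385 = 1967.
Re < 2300 → laminar, so f = 64/Re = 0.03253 (roughness is irrelevant in laminar flow).

f ≈ 0.03253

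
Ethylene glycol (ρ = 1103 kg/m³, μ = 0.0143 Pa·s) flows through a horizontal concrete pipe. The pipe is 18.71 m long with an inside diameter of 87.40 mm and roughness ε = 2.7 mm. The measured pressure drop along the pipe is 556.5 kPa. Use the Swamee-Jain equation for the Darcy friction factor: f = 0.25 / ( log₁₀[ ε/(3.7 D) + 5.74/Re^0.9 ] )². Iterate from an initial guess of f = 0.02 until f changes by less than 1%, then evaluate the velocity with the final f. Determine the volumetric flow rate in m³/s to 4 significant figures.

Rearranging Darcy-Weisbach: V = √(2·ΔP·D/(f·L·ρ)). With ε/D = 0.0027/0.0874 = 0.0309, iterate starting from f = 0.02:
  f = 0.02 → V = √(2·5.565e+05·0.0874/(0.02·18.71·1103)) = 15.35 m/s; Re = ρVD/μ = 1.035e+05; f → 0.05838
  f = 0.05838 → V = 8.985 m/s; Re = 6.057e+04; f → 0.0587
Converged (Δf/f < 1%). With the final f = 0.0587: V = √(2·5.565e+05·0.0874/(0.0587·18.71·1103)) = 8.961 m/s.
Q = V·A = 8.961·(π/4·0.0874²) = 0.05376 m³/s = 0.05376 m³/s.

Q ≈ 0.05376 m³/s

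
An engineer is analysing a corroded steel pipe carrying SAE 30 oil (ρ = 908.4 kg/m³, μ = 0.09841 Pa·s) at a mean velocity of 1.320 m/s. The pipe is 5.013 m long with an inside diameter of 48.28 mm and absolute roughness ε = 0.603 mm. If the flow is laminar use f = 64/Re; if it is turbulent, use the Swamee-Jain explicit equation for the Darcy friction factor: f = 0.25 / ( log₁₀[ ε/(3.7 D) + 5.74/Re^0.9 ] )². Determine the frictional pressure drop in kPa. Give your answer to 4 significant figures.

ΔP ≈ 8.940 kPa

Reynolds number Re = ρVD/μ = 908.4 · 1.32 · 0.04828 / 0.0984 = 588.3.
Re < 2300 → laminar flow, so f = 64/Re = 64/588.3 = 0.1088 (the turbulent correlation is not needed).
Darcy-Weisbach: ΔP = f(L/D)(ρV²/2) = 0.1088·(5.013/0.04828)·(908.4·1.32²/2) = 0.1088·103.8·791.4 = 8940 Pa.
ΔP = 8940 Pa = 8.940 kPa.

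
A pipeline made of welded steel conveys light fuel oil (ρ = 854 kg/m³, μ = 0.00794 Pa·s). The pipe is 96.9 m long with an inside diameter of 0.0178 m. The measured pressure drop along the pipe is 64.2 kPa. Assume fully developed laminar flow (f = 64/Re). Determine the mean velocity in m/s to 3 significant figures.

V ≈ 0.826 m/s

For laminar flow, f = 64/Re with Re = ρVD/μ, so Darcy-Weisbach reduces to ΔP = 32μLV/D². Solving for V: V = ΔP·D²/(32μL) = 6.42e+04·(0.0178)²/(32·0.00794·96.9) = 0.8262 m/s.
Check: Re = ρVD/μ = 854·0.8262·0.0178/0.00794 = 1582 < 2300, so the laminar assumption holds.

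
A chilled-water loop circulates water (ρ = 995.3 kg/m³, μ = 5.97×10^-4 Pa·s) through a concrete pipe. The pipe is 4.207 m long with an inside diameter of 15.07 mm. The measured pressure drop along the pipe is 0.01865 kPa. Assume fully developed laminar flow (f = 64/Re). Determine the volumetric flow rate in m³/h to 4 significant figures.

For laminar flow, f = 64/Re with Re = ρVD/μ, so Darcy-Weisbach reduces to ΔP = 32μLV/D². Solving for V: V = ΔP·D²/(32μL) = 18.65·(0.01507)²/(32·0.000597·4.207) = 0.0527 m/s.
Check: Re = ρVD/μ = 995.3·0.0527·0.01507/0.000597 = 1324 < 2300, so the laminar assumption holds.
Q = V·A = 0.0527·(π/4·0.01507²) = 9.4e-06 m³/s = 0.03384 m³/h.

Q ≈ 0.03384 m³/h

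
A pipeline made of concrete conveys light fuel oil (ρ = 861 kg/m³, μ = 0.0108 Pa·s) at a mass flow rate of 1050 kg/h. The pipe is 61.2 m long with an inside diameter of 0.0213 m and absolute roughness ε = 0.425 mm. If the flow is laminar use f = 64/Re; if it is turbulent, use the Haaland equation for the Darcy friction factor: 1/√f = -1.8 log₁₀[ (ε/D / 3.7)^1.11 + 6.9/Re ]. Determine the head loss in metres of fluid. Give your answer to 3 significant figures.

ṁ = 1050 kg/h = 1050/3600 = 0.2917 kg/s.
A = πD²/4 = π(0.0213)²/4 = 0.0003563 m²; mean velocity V = ṁ/(ρA) = 0.2917/(861 · 0.0003563) = 0.9507 m/s.
Reynolds number Re = ρVD/μ = 861 · 0.9507 · 0.0213 / 0.0108 = 1614.
Re < 2300 → laminar flow, so f = 64/Re = 64/1614 = 0.03964 (the turbulent correlation is not needed).
Darcy-Weisbach: ΔP = f(L/D)(ρV²/2) = 0.03964·(61.2/0.0213)·(861·0.9507²/2) = 0.03964·2873·389.1 = 4.432e+04 Pa.
Head loss h_f = ΔP/(ρg) = 4.432e+04/(861·9.81) = 5.25 m.

h_f ≈ 5.25 m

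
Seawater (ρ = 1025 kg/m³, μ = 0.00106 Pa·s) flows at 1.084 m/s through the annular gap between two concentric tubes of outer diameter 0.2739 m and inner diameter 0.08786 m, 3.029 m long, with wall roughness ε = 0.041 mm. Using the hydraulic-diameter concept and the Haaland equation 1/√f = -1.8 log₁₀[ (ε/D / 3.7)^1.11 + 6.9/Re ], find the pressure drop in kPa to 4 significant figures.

Hydraulic diameter D_h = 4A/P = D_o - D_i = 0.2739 - 0.08786 = 0.186 m.
Re = ρVD_h/μ = 1025·1.084·0.186/0.00106 = 1.95e+05.
ε/D_h = 4.1e-05/0.186 = 0.00022; Haaland gives 1/√f = -1.8 log₁₀[2.04e-05+3.54e-05] = 7.656, so f = 0.01706.
ΔP = f(L/D_h)(ρV²/2) = 0.01706·3.029/0.186·602.2 = 167.3 Pa.
ΔP = 0.1673 kPa.

ΔP ≈ 0.1673 kPa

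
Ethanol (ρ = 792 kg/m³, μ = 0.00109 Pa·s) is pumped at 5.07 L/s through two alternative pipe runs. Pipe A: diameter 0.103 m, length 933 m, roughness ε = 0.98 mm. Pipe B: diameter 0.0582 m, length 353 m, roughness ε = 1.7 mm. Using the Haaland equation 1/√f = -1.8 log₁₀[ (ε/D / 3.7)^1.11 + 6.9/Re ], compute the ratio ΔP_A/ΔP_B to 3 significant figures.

Pipe A: V = Q/A = 0.00507/0.008332 = 0.6085 m/s; Re = 4.554e+04; ε/D = 0.00951; Haaland → f = 0.03859; ΔP_A = f(L/D)(ρV²/2) = 5.125e+04 Pa.
Pipe B: V = Q/A = 0.00507/0.00266 = 1.906 m/s; Re = 8.059e+04; ε/D = 0.0292; Haaland → f = 0.05705; ΔP_B = f(L/D)(ρV²/2) = 4.976e+05 Pa.
ΔP_A/ΔP_B = 5.125e+04/4.976e+05 = 0.103.

ΔP_A/ΔP_B ≈ 0.103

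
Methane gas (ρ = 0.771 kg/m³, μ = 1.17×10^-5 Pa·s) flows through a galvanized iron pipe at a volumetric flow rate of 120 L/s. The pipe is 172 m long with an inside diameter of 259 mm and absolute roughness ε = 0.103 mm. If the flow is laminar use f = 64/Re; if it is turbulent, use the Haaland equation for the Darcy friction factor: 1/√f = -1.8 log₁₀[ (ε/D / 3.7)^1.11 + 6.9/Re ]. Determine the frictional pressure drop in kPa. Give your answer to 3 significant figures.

ΔP ≈ 0.0305 kPa

Q = 120 L/s = 120/1000 = 0.12 m³/s.
Cross-sectional area A = πD²/4 = π(0.259)²/4 = 0.05269 m²; mean velocity V = Q/A = 0.12/0.05269 = 2.278 m/s.
Reynolds number Re = ρVD/μ = 0.771 · 2.278 · 0.259 / 1.17e-05 = 3.887e+04.
Re > 4000 → turbulent. Relative roughness ε/D = 0.000103/0.259 = 0.000398. Haaland: 1/√f = -1.8 log₁₀[(0.000398/3.7)^1.11 + 6.9/3.887e+04] = -1.8 log₁₀[3.93e-05 + 0.000177] = 6.595, so f = 0.02299.
Darcy-Weisbach: ΔP = f(L/D)(ρV²/2) = 0.02299·(172/0.259)·(0.771·2.278²/2) = 0.02299·664.1·2 = 30.54 Pa.
ΔP = 30.54 Pa = 0.0305 kPa.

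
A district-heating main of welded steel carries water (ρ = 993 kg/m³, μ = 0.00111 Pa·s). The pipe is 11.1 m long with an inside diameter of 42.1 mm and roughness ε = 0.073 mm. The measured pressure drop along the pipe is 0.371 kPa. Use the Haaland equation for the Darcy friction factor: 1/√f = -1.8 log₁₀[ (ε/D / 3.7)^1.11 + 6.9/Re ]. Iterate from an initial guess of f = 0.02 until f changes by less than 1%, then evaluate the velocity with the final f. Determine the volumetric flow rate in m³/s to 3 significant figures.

Q ≈ 4.12×10^-4 m³/s

Rearranging Darcy-Weisbach: V = √(2·ΔP·D/(f·L·ρ)). With ε/D = 7.3e-05/0.0421 = 0.00173, iterate starting from f = 0.02:
  f = 0.02 → V = √(2·371·0.0421/(0.02·11.1·993)) = 0.3764 m/s; Re = ρVD/μ = 1.418e+04; f → 0.03087
  f = 0.03087 → V = 0.303 m/s; Re = 1.141e+04; f → 0.03225
  f = 0.03225 → V = 0.2964 m/s; Re = 1.116e+04; f → 0.0324
Converged (Δf/f < 1%). With the final f = 0.0324: V = √(2·371·0.0421/(0.0324·11.1·993)) = 0.2957 m/s.
Q = V·A = 0.2957·(π/4·0.0421²) = 0.0004117 m³/s = 4.12×10^-4 m³/s.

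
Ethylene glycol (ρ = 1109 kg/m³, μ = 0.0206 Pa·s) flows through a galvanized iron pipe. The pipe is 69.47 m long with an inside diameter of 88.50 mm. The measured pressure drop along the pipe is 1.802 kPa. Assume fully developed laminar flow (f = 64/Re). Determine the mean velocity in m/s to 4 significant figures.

V ≈ 0.3082 m/s

For laminar flow, f = 64/Re with Re = ρVD/μ, so Darcy-Weisbach reduces to ΔP = 32μLV/D². Solving for V: V = ΔP·D²/(32μL) = 1802·(0.0885)²/(32·0.0206·69.47) = 0.3082 m/s.
Check: Re = ρVD/μ = 1109·0.3082·0.0885/0.0206 = 1468 < 2300, so the laminar assumption holds.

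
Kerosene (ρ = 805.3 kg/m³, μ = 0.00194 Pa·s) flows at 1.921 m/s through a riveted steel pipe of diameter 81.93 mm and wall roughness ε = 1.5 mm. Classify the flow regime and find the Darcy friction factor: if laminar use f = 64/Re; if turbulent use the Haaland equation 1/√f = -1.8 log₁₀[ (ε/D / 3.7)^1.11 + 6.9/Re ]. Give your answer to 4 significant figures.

f ≈ 0.04773

Re = ρVD/μ = 805.3·1.921·0.08193/0.00194 = 6.533e+04.
Re > 4000 → turbulent. ε/D = 0.0015/0.08193 = 0.0183; Haaland: 1/√f = -1.8 log₁₀[0.00276 + 0.000106] = 4.577, so f = 0.04773.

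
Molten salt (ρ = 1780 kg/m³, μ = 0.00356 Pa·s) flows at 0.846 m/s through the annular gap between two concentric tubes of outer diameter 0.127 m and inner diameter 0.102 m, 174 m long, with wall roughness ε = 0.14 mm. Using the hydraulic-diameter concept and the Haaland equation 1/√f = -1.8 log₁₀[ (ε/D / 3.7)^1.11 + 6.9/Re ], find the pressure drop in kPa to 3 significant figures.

Hydraulic diameter D_h = 4A/P = D_o - D_i = 0.127 - 0.102 = 0.025 m.
Re = ρVD_h/μ = 1780·0.846·0.025/0.00356 = 1.058e+04.
ε/D_h = 0.00014/0.025 = 0.0056; Haaland gives 1/√f = -1.8 log₁₀[0.000741+0.000652] = 5.141, so f = 0.03784.
ΔP = f(L/D_h)(ρV²/2) = 0.03784·174/0.025·637 = 1.678e+05 Pa.
ΔP = 168 kPa.

ΔP ≈ 168 kPa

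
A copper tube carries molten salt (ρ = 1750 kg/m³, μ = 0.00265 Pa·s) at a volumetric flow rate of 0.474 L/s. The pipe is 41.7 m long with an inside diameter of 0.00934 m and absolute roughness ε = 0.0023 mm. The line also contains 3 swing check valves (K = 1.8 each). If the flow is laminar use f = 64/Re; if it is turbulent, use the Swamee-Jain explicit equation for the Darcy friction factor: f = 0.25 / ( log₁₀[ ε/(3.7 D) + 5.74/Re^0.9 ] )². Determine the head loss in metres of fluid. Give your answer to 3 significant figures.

h_f ≈ 257 m

Q = 0.474 L/s = 0.474/1000 = 0.000474 m³/s.
Cross-sectional area A = πD²/4 = π(0.00934)²/4 = 6.851e-05 m²; mean velocity V = Q/A = 0.000474/6.851e-05 = 6.918 m/s.
Reynolds number Re = ρVD/μ = 1750 · 6.918 · 0.00934 / 0.00265 = 4.267e+04.
Re > 4000 → turbulent. Relative roughness ε/D = 2.3e-06/0.00934 = 0.000246. Swamee-Jain: f = 0.25/(log₁₀[0.000246/3.7 + 5.74/4.267e+04^0.9])² = 0.25/(log₁₀[6.66e-05 + 0.000391])² = 0.25/(-3.34)² = 0.02241.
Total minor-loss coefficient ΣK = 3·1.8 = 5.4.
ΔP = [f·L/D + ΣK]·(ρV²/2) = [0.02241·41.7/0.00934 + 5.4]·(1750·6.918²/2) = [100.1 + 5.4]·4.188e+04 = 4.417e+06 Pa.
Head loss h_f = ΔP/(ρg) = 4.417e+06/(1750·9.81) = 257 m.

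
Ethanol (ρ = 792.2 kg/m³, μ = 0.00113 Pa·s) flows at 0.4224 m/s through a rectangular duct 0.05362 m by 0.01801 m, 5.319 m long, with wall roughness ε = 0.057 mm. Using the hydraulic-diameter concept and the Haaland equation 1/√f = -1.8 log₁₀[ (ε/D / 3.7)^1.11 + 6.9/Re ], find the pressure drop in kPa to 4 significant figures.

ΔP ≈ 0.4936 kPa

Hydraulic diameter D_h = 4A/P = 4·(0.05362·0.01801)/(2·(0.05362+0.01801)) = 0.003863/0.1433 = 0.02696 m.
Re = ρVD_h/μ = 792.2·0.4224·0.02696/0.00113 = 7985.
ε/D_h = 5.7e-05/0.02696 = 0.00211; Haaland gives 1/√f = -1.8 log₁₀[0.000251+0.000864] = 5.315, so f = 0.0354.
ΔP = f(L/D_h)(ρV²/2) = 0.0354·5.319/0.02696·70.67 = 493.6 Pa.
ΔP = 0.4936 kPa.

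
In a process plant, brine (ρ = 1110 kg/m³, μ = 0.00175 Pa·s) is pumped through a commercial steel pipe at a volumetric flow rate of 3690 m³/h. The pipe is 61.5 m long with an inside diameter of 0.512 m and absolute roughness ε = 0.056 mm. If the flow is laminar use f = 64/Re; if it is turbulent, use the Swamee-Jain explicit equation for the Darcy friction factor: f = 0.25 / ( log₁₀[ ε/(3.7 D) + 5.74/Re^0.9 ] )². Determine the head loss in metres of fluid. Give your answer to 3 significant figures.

Q = 3690 m³/h = 3690/3600 = 1.025 m³/s.
Cross-sectional area A = πD²/4 = π(0.512)²/4 = 0.2059 m²; mean velocity V = Q/A = 1.025/0.2059 = 4.978 m/s.
Reynolds number Re = ρVD/μ = 1110 · 4.978 · 0.512 / 0.00175 = 1.617e+06.
Re > 4000 → turbulent. Relative roughness ε/D = 5.6e-05/0.512 = 0.000109. Swamee-Jain: f = 0.25/(log₁₀[0.000109/3.7 + 5.74/1.617e+06^0.9])² = 0.25/(log₁₀[2.96e-05 + 1.48e-05])² = 0.25/(-4.353)² = 0.0132.
Darcy-Weisbach: ΔP = f(L/D)(ρV²/2) = 0.0132·(61.5/0.512)·(1110·4.978²/2) = 0.0132·120.1·1.376e+04 = 2.18e+04 Pa.
Head loss h_f = ΔP/(ρg) = 2.18e+04/(1110·9.81) = 2.00 m.

h_f ≈ 2.00 m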